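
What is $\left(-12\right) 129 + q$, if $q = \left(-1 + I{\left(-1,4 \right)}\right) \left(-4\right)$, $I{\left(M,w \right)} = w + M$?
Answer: $-1556$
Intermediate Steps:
$I{\left(M,w \right)} = M + w$
$q = -8$ ($q = \left(-1 + \left(-1 + 4\right)\right) \left(-4\right) = \left(-1 + 3\right) \left(-4\right) = 2 \left(-4\right) = -8$)
$\left(-12\right) 129 + q = \left(-12\right) 129 - 8 = -1548 - 8 = -1556$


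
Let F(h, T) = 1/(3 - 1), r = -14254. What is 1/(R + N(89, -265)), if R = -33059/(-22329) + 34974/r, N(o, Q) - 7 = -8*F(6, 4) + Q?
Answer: -159138783/41849216876 ≈ -0.0038027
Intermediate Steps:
F(h, T) = 1/2
N(o, Q) = 3 + Q (N(o, Q) = 7 + (-8*1/2 + Q) = 7 + (-4 + Q) = 3 + Q)
R = -154855730/159138783 (R = -33059/(-22329) + 34974/(-14254) = -33059*(-1/22329) + 34974*(-1/14254) = 33059/22329 - 17487/7127 = -154855730/159138783 ≈ -0.97309)
1/(R + N(89, -265)) = 1/(-154855730/159138783 + (3 - 265)) = 1/(-154855730/159138783 - 262) = 1/(-41849216876/159138783) = -159138783/41849216876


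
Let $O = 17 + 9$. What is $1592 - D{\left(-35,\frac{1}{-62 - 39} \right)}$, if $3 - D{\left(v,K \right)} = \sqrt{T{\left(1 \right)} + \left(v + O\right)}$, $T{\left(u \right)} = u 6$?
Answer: $1589 + i \sqrt{3} \approx 1589.0 + 1.732 i$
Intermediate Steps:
$T{\left(u \right)} = 6 u$
$O = 26$
$D{\left(v,K \right)} = 3 - \sqrt{32 + v}$ ($D{\left(v,K \right)} = 3 - \sqrt{6 \cdot 1 + \left(v + 26\right)} = 3 - \sqrt{6 + \left(26 + v\right)} = 3 - \sqrt{32 + v}$)
$1592 - D{\left(-35,\frac{1}{-62 - 39} \right)} = 1592 - \left(3 - \sqrt{32 - 35}\right) = 1592 - \left(3 - \sqrt{-3}\right) = 1592 - \left(3 - i \sqrt{3}\right) = 1589 + i \sqrt{3}$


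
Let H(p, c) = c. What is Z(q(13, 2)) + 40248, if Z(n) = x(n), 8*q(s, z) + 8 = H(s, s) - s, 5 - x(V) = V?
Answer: 40254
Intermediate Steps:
x(V) = 5 - V
q(s, z) = -1 (q(s, z) = -1 + (s - s)/8 = -1 + (⅛)*0 = -1 + 0 = -1)
Z(n) = 5 - n
Z(q(13, 2)) + 40248 = (5 - 1*(-1)) + 40248 = (5 + 1) + 40248 = 6 + 40248 = 40254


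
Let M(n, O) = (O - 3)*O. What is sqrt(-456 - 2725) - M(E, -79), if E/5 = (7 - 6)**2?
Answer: -6478 + I*sqrt(3181) ≈ -6478.0 + 56.4*I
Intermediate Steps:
E = 5 (E = 5*(7 - 6)**2 = 5*1**2 = 5*1 = 5)
M(n, O) = O*(-3 + O) (M(n, O) = (-3 + O)*O = O*(-3 + O))
sqrt(-456 - 2725) - M(E, -79) = sqrt(-456 - 2725) - (-79)*(-3 - 79) = sqrt(-3181) - (-79)*(-82) = I*sqrt(3181) - 1*6478 = I*sqrt(3181) - 6478 = -6478 + I*sqrt(3181)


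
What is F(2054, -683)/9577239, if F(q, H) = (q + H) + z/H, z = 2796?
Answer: 44457/311488297 ≈ 0.00014272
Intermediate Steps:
F(q, H) = H + q + 2796/H (F(q, H) = (q + H) + 2796/H = (H + q) + 2796/H = H + q + 2796/H)
F(2054, -683)/9577239 = (-683 + 2054 + 2796/(-683))/9577239 = (-683 + 2054 + 2796*(-1/683))*(1/9577239) = (-683 + 2054 - 2796/683)*(1/9577239) = (933597/683)*(1/9577239) = 44457/311488297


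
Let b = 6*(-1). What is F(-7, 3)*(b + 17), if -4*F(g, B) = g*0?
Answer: 0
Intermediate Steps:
F(g, B) = 0 (F(g, B) = -g*0/4 = -¼*0 = 0)
b = -6
F(-7, 3)*(b + 17) = 0*(-6 + 17) = 0*11 = 0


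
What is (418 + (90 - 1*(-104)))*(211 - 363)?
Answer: -93024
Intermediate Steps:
(418 + (90 - 1*(-104)))*(211 - 363) = (418 + (90 + 104))*(-152) = (418 + 194)*(-152) = 612*(-152) = -93024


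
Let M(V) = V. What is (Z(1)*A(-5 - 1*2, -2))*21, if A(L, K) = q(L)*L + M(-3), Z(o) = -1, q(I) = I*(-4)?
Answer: 4179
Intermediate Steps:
q(I) = -4*I
A(L, K) = -3 - 4*L² (A(L, K) = (-4*L)*L - 3 = -4*L² - 3 = -3 - 4*L²)
(Z(1)*A(-5 - 1*2, -2))*21 = -(-3 - 4*(-5 - 1*2)²)*21 = -(-3 - 4*(-5 - 2)²)*21 = -(-3 - 4*(-7)²)*21 = -(-3 - 4*49)*21 = -(-3 - 196)*21 = -1*(-199)*21 = 199*21 = 4179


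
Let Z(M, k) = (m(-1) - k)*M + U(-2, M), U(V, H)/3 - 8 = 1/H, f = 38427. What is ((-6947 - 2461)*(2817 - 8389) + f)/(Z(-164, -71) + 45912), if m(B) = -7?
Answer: 8603407692/5812157 ≈ 1480.2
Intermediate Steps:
U(V, H) = 24 + 3/H
Z(M, k) = 24 + 3/M + M*(-7 - k) (Z(M, k) = (-7 - k)*M + (24 + 3/M) = M*(-7 - k) + (24 + 3/M) = 24 + 3/M + M*(-7 - k))
((-6947 - 2461)*(2817 - 8389) + f)/(Z(-164, -71) + 45912) = ((-6947 - 2461)*(2817 - 8389) + 38427)/((24 - 7*(-164) + 3/(-164) - 1*(-164)*(-71)) + 45912) = (-9408*(-5572) + 38427)/((24 + 1148 + 3*(-1/164) - 11644) + 45912) = (52421376 + 38427)/((24 + 1148 - 3/164 - 11644) + 45912) = 52459803/(-1717411/164 + 45912) = 52459803/(5812157/164) = 52459803*(164/5812157) = 8603407692/5812157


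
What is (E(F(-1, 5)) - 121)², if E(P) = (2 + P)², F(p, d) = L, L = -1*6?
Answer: 11025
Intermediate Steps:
L = -6
F(p, d) = -6
(E(F(-1, 5)) - 121)² = ((2 - 6)² - 121)² = ((-4)² - 121)² = (16 - 121)² = (-105)² = 11025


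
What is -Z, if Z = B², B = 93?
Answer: -8649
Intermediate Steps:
Z = 8649 (Z = 93² = 8649)
-Z = -1*8649 = -8649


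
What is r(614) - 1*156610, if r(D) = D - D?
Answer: -156610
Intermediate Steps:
r(D) = 0
r(614) - 1*156610 = 0 - 1*156610 = 0 - 156610 = -156610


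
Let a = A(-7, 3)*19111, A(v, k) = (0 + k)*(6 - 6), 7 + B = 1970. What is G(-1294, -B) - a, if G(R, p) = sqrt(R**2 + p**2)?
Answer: sqrt(5527805) ≈ 2351.1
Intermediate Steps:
B = 1963 (B = -7 + 1970 = 1963)
A(v, k) = 0 (A(v, k) = k*0 = 0)
a = 0 (a = 0*19111 = 0)
G(-1294, -B) - a = sqrt((-1294)**2 + (-1*1963)**2) - 1*0 = sqrt(1674436 + (-1963)**2) + 0 = sqrt(1674436 + 3853369) + 0 = sqrt(5527805) + 0 = sqrt(5527805)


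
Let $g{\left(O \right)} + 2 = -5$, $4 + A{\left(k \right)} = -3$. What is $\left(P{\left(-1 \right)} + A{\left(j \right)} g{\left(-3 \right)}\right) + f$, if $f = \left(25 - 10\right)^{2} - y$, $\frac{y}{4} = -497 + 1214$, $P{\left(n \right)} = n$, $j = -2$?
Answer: $-2595$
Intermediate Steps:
$A{\left(k \right)} = -7$ ($A{\left(k \right)} = -4 - 3 = -7$)
$g{\left(O \right)} = -7$ ($g{\left(O \right)} = -2 - 5 = -7$)
$y = 2868$ ($y = 4 \left(-497 + 1214\right) = 4 \cdot 717 = 2868$)
$f = -2643$ ($f = \left(25 - 10\right)^{2} - 2868 = 15^{2} - 2868 = 225 - 2868 = -2643$)
$\left(P{\left(-1 \right)} + A{\left(j \right)} g{\left(-3 \right)}\right) + f = \left(-1 - -49\right) - 2643 = \left(-1 + 49\right) - 2643 = 48 - 2643 = -2595$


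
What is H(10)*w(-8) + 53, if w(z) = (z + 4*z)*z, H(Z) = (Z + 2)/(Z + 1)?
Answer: 4423/11 ≈ 402.09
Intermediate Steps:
H(Z) = (2 + Z)/(1 + Z)
w(z) = 5*z**2 (w(z) = (5*z)*z = 5*z**2)
H(10)*w(-8) + 53 = ((2 + 10)/(1 + 10))*(5*(-8)**2) + 53 = (12/11)*(5*64) + 53 = ((1/11)*12)*320 + 53 = (12/11)*320 + 53 = 3840/11 + 53 = 4423/11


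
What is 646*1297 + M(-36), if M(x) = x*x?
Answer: 839158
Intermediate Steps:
M(x) = x**2
646*1297 + M(-36) = 646*1297 + (-36)**2 = 837862 + 1296 = 839158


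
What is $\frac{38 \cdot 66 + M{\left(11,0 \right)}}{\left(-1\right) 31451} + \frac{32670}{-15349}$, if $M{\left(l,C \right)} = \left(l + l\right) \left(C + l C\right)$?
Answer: $- \frac{1065999462}{482741399} \approx -2.2082$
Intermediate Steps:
$M{\left(l,C \right)} = 2 l \left(C + C l\right)$
$\frac{38 \cdot 66 + M{\left(11,0 \right)}}{\left(-1\right) 31451} + \frac{32670}{-15349} = \frac{38 \cdot 66 + 2 \cdot 0 \cdot 11 \left(1 + 11\right)}{\left(-1\right) 31451} + \frac{32670}{-15349} = \frac{2508 + 2 \cdot 0 \cdot 11 \cdot 12}{-31451} + 32670 \left(- \frac{1}{15349}\right) = \left(2508 + 0\right) \left(- \frac{1}{31451}\right) - \frac{32670}{15349} = 2508 \left(- \frac{1}{31451}\right) - \frac{32670}{15349} = - \frac{2508}{31451} - \frac{32670}{15349} = - \frac{1065999462}{482741399}$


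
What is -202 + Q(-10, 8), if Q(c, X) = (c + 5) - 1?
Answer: -208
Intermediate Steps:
Q(c, X) = 4 + c (Q(c, X) = (5 + c) - 1 = 4 + c)
-202 + Q(-10, 8) = -202 + (4 - 10) = -202 - 6 = -208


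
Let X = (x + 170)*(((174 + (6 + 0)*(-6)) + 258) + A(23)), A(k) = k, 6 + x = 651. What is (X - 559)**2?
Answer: 116230537476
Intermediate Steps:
x = 645 (x = -6 + 651 = 645)
X = 341485 (X = (645 + 170)*(((174 + (6 + 0)*(-6)) + 258) + 23) = 815*(((174 + 6*(-6)) + 258) + 23) = 815*(((174 - 36) + 258) + 23) = 815*((138 + 258) + 23) = 815*(396 + 23) = 815*419 = 341485)
(X - 559)**2 = (341485 - 559)**2 = 340926**2 = 116230537476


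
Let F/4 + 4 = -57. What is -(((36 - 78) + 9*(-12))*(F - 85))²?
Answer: -2435422500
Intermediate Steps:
F = -244 (F = -16 + 4*(-57) = -16 - 228 = -244)
-(((36 - 78) + 9*(-12))*(F - 85))² = -(((36 - 78) + 9*(-12))*(-244 - 85))² = -((-42 - 108)*(-329))² = -(-150*(-329))² = -1*49350² = -1*2435422500 = -2435422500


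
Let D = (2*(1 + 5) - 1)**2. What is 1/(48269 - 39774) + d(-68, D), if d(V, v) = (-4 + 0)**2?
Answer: 135921/8495 ≈ 16.000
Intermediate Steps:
D = 121 (D = (2*6 - 1)**2 = (12 - 1)**2 = 11**2 = 121)
d(V, v) = 16 (d(V, v) = (-4)**2 = 16)
1/(48269 - 39774) + d(-68, D) = 1/(48269 - 39774) + 16 = 1/8495 + 16 = 135921/8495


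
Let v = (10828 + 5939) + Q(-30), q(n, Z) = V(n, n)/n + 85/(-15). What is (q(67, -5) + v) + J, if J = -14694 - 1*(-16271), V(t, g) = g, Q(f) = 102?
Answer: 55324/3 ≈ 18441.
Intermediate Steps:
q(n, Z) = -14/3 (q(n, Z) = n/n + 85/(-15) = 1 + 85*(-1/15) = 1 - 17/3 = -14/3)
v = 16869 (v = (10828 + 5939) + 102 = 16767 + 102 = 16869)
J = 1577 (J = -14694 + 16271 = 1577)
(q(67, -5) + v) + J = (-14/3 + 16869) + 1577 = 50593/3 + 1577 = 55324/3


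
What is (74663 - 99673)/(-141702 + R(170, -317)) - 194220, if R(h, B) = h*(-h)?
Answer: -16567147715/85301 ≈ -1.9422e+5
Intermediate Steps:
R(h, B) = -h**2
(74663 - 99673)/(-141702 + R(170, -317)) - 194220 = (74663 - 99673)/(-141702 - 1*170**2) - 194220 = -25010/(-141702 - 1*28900) - 194220 = -25010/(-141702 - 28900) - 194220 = -25010/(-170602) - 194220 = -25010*(-1/170602) - 194220 = 12505/85301 - 194220 = -16567147715/85301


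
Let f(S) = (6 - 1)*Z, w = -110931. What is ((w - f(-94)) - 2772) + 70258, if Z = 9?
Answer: -43490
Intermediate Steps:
f(S) = 45 (f(S) = (6 - 1)*9 = 5*9 = 45)
((w - f(-94)) - 2772) + 70258 = ((-110931 - 1*45) - 2772) + 70258 = ((-110931 - 45) - 2772) + 70258 = (-110976 - 2772) + 70258 = -113748 + 70258 = -43490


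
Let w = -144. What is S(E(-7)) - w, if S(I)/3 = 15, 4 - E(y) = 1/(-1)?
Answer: 189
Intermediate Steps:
E(y) = 5 (E(y) = 4 - 1/(-1) = 4 - 1*(-1) = 4 + 1 = 5)
S(I) = 45 (S(I) = 3*15 = 45)
S(E(-7)) - w = 45 - 1*(-144) = 45 + 144 = 189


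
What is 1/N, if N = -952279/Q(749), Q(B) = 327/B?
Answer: -327/713256971 ≈ -4.5846e-7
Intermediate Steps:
N = -713256971/327 (N = -952279/(327/749) = -952279/(327*(1/749)) = -952279/327/749 = -952279*749/327 = -713256971/327 ≈ -2.1812e+6)
1/N = 1/(-713256971/327) = -327/713256971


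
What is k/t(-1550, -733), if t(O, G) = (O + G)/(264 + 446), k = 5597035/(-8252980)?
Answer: 397389485/1884155334 ≈ 0.21091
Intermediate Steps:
k = -1119407/1650596 (k = 5597035*(-1/8252980) = -1119407/1650596 ≈ -0.67818)
t(O, G) = G/710 + O/710 (t(O, G) = (G + O)/710 = (G + O)*(1/710) = G/710 + O/710)
k/t(-1550, -733) = -1119407/(1650596*((1/710)*(-733) + (1/710)*(-1550))) = -1119407/(1650596*(-733/710 - 155/71)) = -1119407/(1650596*(-2283/710)) = -1119407/1650596*(-710/2283) = 397389485/1884155334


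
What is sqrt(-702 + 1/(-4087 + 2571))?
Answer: I*sqrt(403344307)/758 ≈ 26.495*I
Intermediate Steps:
sqrt(-702 + 1/(-4087 + 2571)) = sqrt(-702 + 1/(-1516)) = sqrt(-702 - 1/1516) = sqrt(-1064233/1516) = I*sqrt(403344307)/758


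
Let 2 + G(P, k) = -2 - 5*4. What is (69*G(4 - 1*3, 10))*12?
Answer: -19872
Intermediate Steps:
G(P, k) = -24 (G(P, k) = -2 + (-2 - 5*4) = -2 + (-2 - 20) = -2 - 22 = -24)
(69*G(4 - 1*3, 10))*12 = (69*(-24))*12 = -1656*12 = -19872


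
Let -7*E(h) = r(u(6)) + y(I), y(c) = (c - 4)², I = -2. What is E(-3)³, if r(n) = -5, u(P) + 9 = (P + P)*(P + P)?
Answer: -29791/343 ≈ -86.854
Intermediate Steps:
u(P) = -9 + 4*P² (u(P) = -9 + (P + P)*(P + P) = -9 + (2*P)*(2*P) = -9 + 4*P²)
y(c) = (-4 + c)²
E(h) = -31/7 (E(h) = -(-5 + (-4 - 2)²)/7 = -(-5 + (-6)²)/7 = -(-5 + 36)/7 = -⅐*31 = -31/7)
E(-3)³ = (-31/7)³ = -29791/343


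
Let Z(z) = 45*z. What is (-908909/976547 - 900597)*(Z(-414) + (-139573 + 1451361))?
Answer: -1137301693496903944/976547 ≈ -1.1646e+12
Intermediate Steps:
(-908909/976547 - 900597)*(Z(-414) + (-139573 + 1451361)) = (-908909/976547 - 900597)*(45*(-414) + (-139573 + 1451361)) = (-908909*1/976547 - 900597)*(-18630 + 1311788) = (-908909/976547 - 900597)*1293158 = -879476207468/976547*1293158 = -1137301693496903944/976547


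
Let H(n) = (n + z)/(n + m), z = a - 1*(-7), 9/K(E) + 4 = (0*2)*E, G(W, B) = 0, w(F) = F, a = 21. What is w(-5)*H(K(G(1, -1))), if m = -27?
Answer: 515/117 ≈ 4.4017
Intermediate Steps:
K(E) = -9/4 (K(E) = 9/(-4 + (0*2)*E) = 9/(-4 + 0*E) = 9/(-4 + 0) = 9/(-4) = 9*(-¼) = -9/4)
z = 28 (z = 21 - 1*(-7) = 21 + 7 = 28)
H(n) = (28 + n)/(-27 + n) (H(n) = (n + 28)/(n - 27) = (28 + n)/(-27 + n))
w(-5)*H(K(G(1, -1))) = -5*(28 - 9/4)/(-27 - 9/4) = -5*103/((-117/4)*4) = -(-20)*103/(117*4) = -5*(-103/117) = 515/117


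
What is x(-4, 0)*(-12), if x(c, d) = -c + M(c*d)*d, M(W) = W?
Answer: -48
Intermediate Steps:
x(c, d) = -c + c*d**2 (x(c, d) = -c + (c*d)*d = -c + c*d**2)
x(-4, 0)*(-12) = -4*(-1 + 0**2)*(-12) = -4*(-1 + 0)*(-12) = -4*(-1)*(-12) = 4*(-12) = -48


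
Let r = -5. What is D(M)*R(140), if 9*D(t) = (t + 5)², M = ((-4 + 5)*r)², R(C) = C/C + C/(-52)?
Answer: -2200/13 ≈ -169.23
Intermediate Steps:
R(C) = 1 - C/52 (R(C) = 1 + C*(-1/52) = 1 - C/52)
M = 25 (M = ((-4 + 5)*(-5))² = (1*(-5))² = (-5)² = 25)
D(t) = (5 + t)²/9 (D(t) = (t + 5)²/9 = (5 + t)²/9)
D(M)*R(140) = ((5 + 25)²/9)*(1 - 1/52*140) = ((⅑)*30²)*(1 - 35/13) = ((⅑)*900)*(-22/13) = 100*(-22/13) = -2200/13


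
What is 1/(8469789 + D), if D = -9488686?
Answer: -1/1018897 ≈ -9.8145e-7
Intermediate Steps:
1/(8469789 + D) = 1/(8469789 - 9488686) = 1/(-1018897) = -1/1018897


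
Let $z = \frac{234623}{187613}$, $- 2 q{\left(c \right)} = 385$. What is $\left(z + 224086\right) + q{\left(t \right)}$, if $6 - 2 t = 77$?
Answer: $\frac{84011131677}{375226} \approx 2.2389 \cdot 10^{5}$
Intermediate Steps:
$t = - \frac{71}{2}$ ($t = 3 - \frac{77}{2} = - \frac{71}{2} \approx -35.5$)
$q{\left(c \right)} = - \frac{385}{2}$ ($q{\left(c \right)} = \left(- \frac{1}{2}\right) 385 = - \frac{385}{2}$)
$z = \frac{234623}{187613}$ ($z = 234623 \cdot \frac{1}{187613} = \frac{234623}{187613} \approx 1.2506$)
$\left(z + 224086\right) + q{\left(t \right)} = \left(\frac{234623}{187613} + 224086\right) - \frac{385}{2} = \frac{42041681341}{187613} - \frac{385}{2} = \frac{84011131677}{375226}$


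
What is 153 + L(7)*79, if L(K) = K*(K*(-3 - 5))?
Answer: -30815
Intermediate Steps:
L(K) = -8*K**2 (L(K) = K*(K*(-8)) = K*(-8*K) = -8*K**2)
153 + L(7)*79 = 153 - 8*7**2*79 = 153 - 8*49*79 = 153 - 392*79 = 153 - 30968 = -30815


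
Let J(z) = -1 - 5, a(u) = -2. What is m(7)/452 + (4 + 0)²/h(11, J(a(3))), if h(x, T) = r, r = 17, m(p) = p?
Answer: 7351/7684 ≈ 0.95666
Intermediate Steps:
J(z) = -6
h(x, T) = 17
m(7)/452 + (4 + 0)²/h(11, J(a(3))) = 7/452 + (4 + 0)²/17 = 7*(1/452) + 4²*(1/17) = 7/452 + 16*(1/17) = 7/452 + 16/17 = 7351/7684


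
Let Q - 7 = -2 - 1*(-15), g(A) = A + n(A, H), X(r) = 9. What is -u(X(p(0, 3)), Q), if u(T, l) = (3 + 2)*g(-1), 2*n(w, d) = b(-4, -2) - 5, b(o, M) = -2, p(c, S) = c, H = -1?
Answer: 45/2 ≈ 22.500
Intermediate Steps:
n(w, d) = -7/2 (n(w, d) = (-2 - 5)/2 = (½)*(-7) = -7/2)
g(A) = -7/2 + A (g(A) = A - 7/2 = -7/2 + A)
Q = 20 (Q = 7 + (-2 - 1*(-15)) = 7 + (-2 + 15) = 7 + 13 = 20)
u(T, l) = -45/2 (u(T, l) = (3 + 2)*(-7/2 - 1) = 5*(-9/2) = -45/2)
-u(X(p(0, 3)), Q) = -1*(-45/2) = 45/2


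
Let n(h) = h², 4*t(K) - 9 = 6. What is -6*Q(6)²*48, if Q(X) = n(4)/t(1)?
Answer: -131072/25 ≈ -5242.9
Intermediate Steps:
t(K) = 15/4 (t(K) = 9/4 + (¼)*6 = 9/4 + 3/2 = 15/4)
Q(X) = 64/15 (Q(X) = 4²/(15/4) = 16*(4/15) = 64/15)
-6*Q(6)²*48 = -6*(64/15)²*48 = -6*4096/225*48 = -8192/75*48 = -131072/25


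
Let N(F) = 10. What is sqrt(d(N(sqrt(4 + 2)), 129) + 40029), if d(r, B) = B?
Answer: 3*sqrt(4462) ≈ 200.39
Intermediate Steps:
sqrt(d(N(sqrt(4 + 2)), 129) + 40029) = sqrt(129 + 40029) = sqrt(40158) = 3*sqrt(4462)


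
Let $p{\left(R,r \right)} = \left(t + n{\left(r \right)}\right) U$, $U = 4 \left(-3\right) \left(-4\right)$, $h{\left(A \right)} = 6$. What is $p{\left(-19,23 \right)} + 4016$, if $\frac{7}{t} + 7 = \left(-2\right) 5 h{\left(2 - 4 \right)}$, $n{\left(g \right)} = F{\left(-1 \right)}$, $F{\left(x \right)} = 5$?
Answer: $\frac{284816}{67} \approx 4251.0$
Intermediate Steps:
$n{\left(g \right)} = 5$
$t = - \frac{7}{67}$ ($t = \frac{7}{-7 + \left(-2\right) 5 \cdot 6} = \frac{7}{-7 - 60} = \frac{7}{-67} = 7 \left(- \frac{1}{67}\right) = - \frac{7}{67} \approx -0.10448$)
$U = 48$ ($U = \left(-12\right) \left(-4\right) = 48$)
$p{\left(R,r \right)} = \frac{15744}{67}$ ($p{\left(R,r \right)} = \left(- \frac{7}{67} + 5\right) 48 = \frac{328}{67} \cdot 48 = \frac{15744}{67}$)
$p{\left(-19,23 \right)} + 4016 = \frac{15744}{67} + 4016 = \frac{284816}{67}$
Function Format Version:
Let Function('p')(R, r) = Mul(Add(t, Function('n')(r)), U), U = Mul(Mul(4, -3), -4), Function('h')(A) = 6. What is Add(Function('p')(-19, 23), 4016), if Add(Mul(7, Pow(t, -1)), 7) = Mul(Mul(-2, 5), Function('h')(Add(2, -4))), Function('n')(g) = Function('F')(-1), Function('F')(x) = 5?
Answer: Rational(284816, 67) ≈ 4251.0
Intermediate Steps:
Function('n')(g) = 5
t = Rational(-7, 67) (t = Mul(7, Pow(Add(-7, Mul(Mul(-2, 5), 6)), -1)) = Mul(7, Pow(Add(-7, Mul(-10, 6)), -1)) = Mul(7, Pow(Add(-7, -60), -1)) = Mul(7, Pow(-67, -1)) = Mul(7, Rational(-1, 67)) = Rational(-7, 67) ≈ -0.10448)
U = 48 (U = Mul(-12, -4) = 48)
Function('p')(R, r) = Rational(15744, 67) (Function('p')(R, r) = Mul(Add(Rational(-7, 67), 5), 48) = Mul(Rational(328, 67), 48) = Rational(15744, 67))
Add(Function('p')(-19, 23), 4016) = Add(Rational(15744, 67), 4016) = Rational(284816, 67)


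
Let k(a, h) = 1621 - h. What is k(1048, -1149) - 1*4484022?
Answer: -4481252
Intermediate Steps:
k(1048, -1149) - 1*4484022 = (1621 - 1*(-1149)) - 1*4484022 = (1621 + 1149) - 4484022 = 2770 - 4484022 = -4481252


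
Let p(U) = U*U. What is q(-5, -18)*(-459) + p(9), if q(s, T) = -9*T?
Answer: -74277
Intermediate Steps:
p(U) = U²
q(-5, -18)*(-459) + p(9) = -9*(-18)*(-459) + 9² = 162*(-459) + 81 = -74358 + 81 = -74277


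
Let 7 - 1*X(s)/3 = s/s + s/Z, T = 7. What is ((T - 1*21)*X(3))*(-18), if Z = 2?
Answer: 3402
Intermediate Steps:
X(s) = 18 - 3*s/2 (X(s) = 21 - 3*(s/s + s/2) = 21 - 3*(1 + s*(1/2)) = 21 - 3*(1 + s/2) = 21 + (-3 - 3*s/2) = 18 - 3*s/2)
((T - 1*21)*X(3))*(-18) = ((7 - 1*21)*(18 - 3/2*3))*(-18) = ((7 - 21)*(18 - 9/2))*(-18) = -14*27/2*(-18) = -189*(-18) = 3402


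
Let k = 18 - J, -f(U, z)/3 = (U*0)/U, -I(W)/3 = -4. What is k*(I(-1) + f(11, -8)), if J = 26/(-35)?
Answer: 7872/35 ≈ 224.91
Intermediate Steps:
J = -26/35 (J = 26*(-1/35) = -26/35 ≈ -0.74286)
I(W) = 12 (I(W) = -3*(-4) = 12)
f(U, z) = 0 (f(U, z) = -3*U*0/U = -0/U = -3*0 = 0)
k = 656/35 (k = 18 - 1*(-26/35) = 18 + 26/35 = 656/35 ≈ 18.743)
k*(I(-1) + f(11, -8)) = 656*(12 + 0)/35 = (656/35)*12 = 7872/35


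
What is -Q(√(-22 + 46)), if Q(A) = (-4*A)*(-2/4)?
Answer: -4*√6 ≈ -9.7980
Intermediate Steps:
Q(A) = 2*A (Q(A) = (-4*A)*(-2*¼) = -4*A*(-½) = 2*A)
-Q(√(-22 + 46)) = -2*√(-22 + 46) = -2*√24 = -2*2*√6 = -4*√6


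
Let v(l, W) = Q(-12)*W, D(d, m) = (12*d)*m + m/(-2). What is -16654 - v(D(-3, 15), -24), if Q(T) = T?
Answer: -16942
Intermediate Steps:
D(d, m) = -m/2 + 12*d*m (D(d, m) = 12*d*m + m*(-½) = 12*d*m - m/2 = -m/2 + 12*d*m)
v(l, W) = -12*W
-16654 - v(D(-3, 15), -24) = -16654 - (-12)*(-24) = -16654 - 1*288 = -16654 - 288 = -16942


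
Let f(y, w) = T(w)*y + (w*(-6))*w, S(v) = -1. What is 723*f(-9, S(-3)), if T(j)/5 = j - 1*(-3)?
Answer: -69408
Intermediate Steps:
T(j) = 15 + 5*j (T(j) = 5*(j - 1*(-3)) = 5*(j + 3) = 5*(3 + j) = 15 + 5*j)
f(y, w) = -6*w² + y*(15 + 5*w) (f(y, w) = (15 + 5*w)*y + (w*(-6))*w = y*(15 + 5*w) + (-6*w)*w = y*(15 + 5*w) - 6*w² = -6*w² + y*(15 + 5*w))
723*f(-9, S(-3)) = 723*(-6*(-1)² + 5*(-9)*(3 - 1)) = 723*(-6*1 + 5*(-9)*2) = 723*(-6 - 90) = 723*(-96) = -69408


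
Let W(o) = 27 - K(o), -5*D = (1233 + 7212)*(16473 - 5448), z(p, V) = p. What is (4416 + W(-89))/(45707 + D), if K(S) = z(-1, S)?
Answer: -2222/9287759 ≈ -0.00023924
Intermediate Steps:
D = -18621225 (D = -(1233 + 7212)*(16473 - 5448)/5 = -1689*11025 = -1/5*93106125 = -18621225)
K(S) = -1
W(o) = 28 (W(o) = 27 - 1*(-1) = 27 + 1 = 28)
(4416 + W(-89))/(45707 + D) = (4416 + 28)/(45707 - 18621225) = 4444/(-18575518) = 4444*(-1/18575518) = -2222/9287759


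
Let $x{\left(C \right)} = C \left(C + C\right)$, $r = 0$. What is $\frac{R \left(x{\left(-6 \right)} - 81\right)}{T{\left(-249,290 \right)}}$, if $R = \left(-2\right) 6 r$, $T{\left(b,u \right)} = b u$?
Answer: $0$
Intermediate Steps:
$R = 0$ ($R = \left(-2\right) 6 \cdot 0 = \left(-12\right) 0 = 0$)
$x{\left(C \right)} = 2 C^{2}$ ($x{\left(C \right)} = C 2 C = 2 C^{2}$)
$\frac{R \left(x{\left(-6 \right)} - 81\right)}{T{\left(-249,290 \right)}} = \frac{0 \left(2 \left(-6\right)^{2} - 81\right)}{\left(-249\right) 290} = \frac{0 \left(2 \cdot 36 - 81\right)}{-72210} = 0 \left(72 - 81\right) \left(- \frac{1}{72210}\right) = 0 \left(-9\right) \left(- \frac{1}{72210}\right) = 0 \left(- \frac{1}{72210}\right) = 0$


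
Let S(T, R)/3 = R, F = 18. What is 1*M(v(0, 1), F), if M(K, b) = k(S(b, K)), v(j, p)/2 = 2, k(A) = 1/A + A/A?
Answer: 13/12 ≈ 1.0833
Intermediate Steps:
S(T, R) = 3*R
k(A) = 1 + 1/A (k(A) = 1/A + 1 = 1 + 1/A)
v(j, p) = 4 (v(j, p) = 2*2 = 4)
M(K, b) = (1 + 3*K)/(3*K) (M(K, b) = (1 + 3*K)/((3*K)) = (1/(3*K))*(1 + 3*K) = (1 + 3*K)/(3*K))
1*M(v(0, 1), F) = 1*((1/3 + 4)/4) = 1*((1/4)*(13/3)) = 1*(13/12) = 13/12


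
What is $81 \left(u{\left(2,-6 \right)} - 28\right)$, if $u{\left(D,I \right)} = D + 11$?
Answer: $-1215$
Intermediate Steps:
$u{\left(D,I \right)} = 11 + D$
$81 \left(u{\left(2,-6 \right)} - 28\right) = 81 \left(\left(11 + 2\right) - 28\right) = 81 \left(13 - 28\right) = 81 \left(-15\right) = -1215$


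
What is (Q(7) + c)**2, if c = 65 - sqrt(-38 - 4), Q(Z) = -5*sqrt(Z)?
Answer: (-65 + 5*sqrt(7) + I*sqrt(42))**2 ≈ 2638.3 - 671.03*I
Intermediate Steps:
c = 65 - I*sqrt(42) (c = 65 - sqrt(-42) = 65 - I*sqrt(42) ≈ 65.0 - 6.4807*I)
(Q(7) + c)**2 = (-5*sqrt(7) + (65 - I*sqrt(42)))**2 = (65 - 5*sqrt(7) - I*sqrt(42))**2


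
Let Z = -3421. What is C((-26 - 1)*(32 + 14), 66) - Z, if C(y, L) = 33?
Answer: 3454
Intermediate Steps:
C((-26 - 1)*(32 + 14), 66) - Z = 33 - 1*(-3421) = 33 + 3421 = 3454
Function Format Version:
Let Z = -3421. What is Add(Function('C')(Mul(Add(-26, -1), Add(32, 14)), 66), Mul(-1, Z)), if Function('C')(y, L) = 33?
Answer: 3454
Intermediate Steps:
Add(Function('C')(Mul(Add(-26, -1), Add(32, 14)), 66), Mul(-1, Z)) = Add(33, Mul(-1, -3421)) = Add(33, 3421) = 3454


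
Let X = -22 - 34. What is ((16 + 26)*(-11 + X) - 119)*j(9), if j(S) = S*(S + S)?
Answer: -475146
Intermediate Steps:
X = -56
j(S) = 2*S**2 (j(S) = S*(2*S) = 2*S**2)
((16 + 26)*(-11 + X) - 119)*j(9) = ((16 + 26)*(-11 - 56) - 119)*(2*9**2) = (42*(-67) - 119)*(2*81) = (-2814 - 119)*162 = -2933*162 = -475146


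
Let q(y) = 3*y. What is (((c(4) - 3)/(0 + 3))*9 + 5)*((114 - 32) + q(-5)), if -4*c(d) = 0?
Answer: -268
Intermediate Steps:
c(d) = 0 (c(d) = -¼*0 = 0)
(((c(4) - 3)/(0 + 3))*9 + 5)*((114 - 32) + q(-5)) = (((0 - 3)/(0 + 3))*9 + 5)*((114 - 32) + 3*(-5)) = (-3/3*9 + 5)*(82 - 15) = (-3*⅓*9 + 5)*67 = (-1*9 + 5)*67 = (-9 + 5)*67 = -4*67 = -268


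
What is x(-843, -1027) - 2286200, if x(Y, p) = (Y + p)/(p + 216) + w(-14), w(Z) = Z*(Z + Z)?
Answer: -1853788418/811 ≈ -2.2858e+6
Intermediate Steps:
w(Z) = 2*Z² (w(Z) = Z*(2*Z) = 2*Z²)
x(Y, p) = 392 + (Y + p)/(216 + p) (x(Y, p) = (Y + p)/(p + 216) + 2*(-14)² = (Y + p)/(216 + p) + 2*196 = (Y + p)/(216 + p) + 392 = 392 + (Y + p)/(216 + p))
x(-843, -1027) - 2286200 = (84672 - 843 + 393*(-1027))/(216 - 1027) - 2286200 = (84672 - 843 - 403611)/(-811) - 2286200 = -1/811*(-319782) - 2286200 = 319782/811 - 2286200 = -1853788418/811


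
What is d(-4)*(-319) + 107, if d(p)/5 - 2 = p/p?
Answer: -4678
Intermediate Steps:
d(p) = 15 (d(p) = 10 + 5*(p/p) = 10 + 5*1 = 10 + 5 = 15)
d(-4)*(-319) + 107 = 15*(-319) + 107 = -4785 + 107 = -4678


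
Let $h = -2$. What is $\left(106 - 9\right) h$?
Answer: $-194$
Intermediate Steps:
$\left(106 - 9\right) h = \left(106 - 9\right) \left(-2\right) = 97 \left(-2\right) = -194$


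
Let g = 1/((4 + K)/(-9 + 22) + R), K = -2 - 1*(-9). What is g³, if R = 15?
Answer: 2197/8741816 ≈ 0.00025132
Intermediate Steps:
K = 7 (K = -2 + 9 = 7)
g = 13/206 (g = 1/((4 + 7)/(-9 + 22) + 15) = 1/(11/13 + 15) = 1/(206/13) = 13/206 ≈ 0.063107)
g³ = (13/206)³ = 2197/8741816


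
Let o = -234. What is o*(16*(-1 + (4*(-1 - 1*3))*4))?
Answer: 243360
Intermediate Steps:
o*(16*(-1 + (4*(-1 - 1*3))*4)) = -3744*(-1 + (4*(-1 - 1*3))*4) = -3744*(-1 + (4*(-1 - 3))*4) = -3744*(-1 + (4*(-4))*4) = -3744*(-1 - 16*4) = -3744*(-1 - 64) = -3744*(-65) = -234*(-1040) = 243360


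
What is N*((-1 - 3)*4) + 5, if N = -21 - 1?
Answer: 357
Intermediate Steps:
N = -22
N*((-1 - 3)*4) + 5 = -22*(-1 - 3)*4 + 5 = -(-88)*4 + 5 = -22*(-16) + 5 = 352 + 5 = 357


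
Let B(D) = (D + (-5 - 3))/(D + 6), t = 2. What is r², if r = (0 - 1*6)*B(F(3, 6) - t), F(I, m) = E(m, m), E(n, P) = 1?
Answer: 2916/25 ≈ 116.64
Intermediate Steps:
F(I, m) = 1
B(D) = (-8 + D)/(6 + D) (B(D) = (D - 8)/(6 + D) = (-8 + D)/(6 + D))
r = 54/5 (r = (0 - 1*6)*((-8 + (1 - 1*2))/(6 + (1 - 1*2))) = (0 - 6)*((-8 + (1 - 2))/(6 + (1 - 2))) = -6*(-8 - 1)/(6 - 1) = -6*(-9)/5 = -6*(-9/5) = 54/5 ≈ 10.800)
r² = (54/5)² = 2916/25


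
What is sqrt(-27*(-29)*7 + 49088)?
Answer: sqrt(54569) ≈ 233.60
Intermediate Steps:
sqrt(-27*(-29)*7 + 49088) = sqrt(783*7 + 49088) = sqrt(5481 + 49088) = sqrt(54569)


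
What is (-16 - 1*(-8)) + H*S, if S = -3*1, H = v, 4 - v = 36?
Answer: 88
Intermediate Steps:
v = -32 (v = 4 - 1*36 = 4 - 36 = -32)
H = -32
S = -3
(-16 - 1*(-8)) + H*S = (-16 - 1*(-8)) - 32*(-3) = (-16 + 8) + 96 = -8 + 96 = 88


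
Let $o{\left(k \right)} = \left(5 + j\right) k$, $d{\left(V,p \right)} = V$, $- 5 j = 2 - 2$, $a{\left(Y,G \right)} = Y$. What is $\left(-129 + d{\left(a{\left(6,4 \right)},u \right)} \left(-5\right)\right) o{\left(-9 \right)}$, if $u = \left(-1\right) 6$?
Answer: $7155$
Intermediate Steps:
$u = -6$
$j = 0$ ($j = - \frac{2 - 2}{5} = \left(- \frac{1}{5}\right) 0 = 0$)
$o{\left(k \right)} = 5 k$ ($o{\left(k \right)} = \left(5 + 0\right) k = 5 k$)
$\left(-129 + d{\left(a{\left(6,4 \right)},u \right)} \left(-5\right)\right) o{\left(-9 \right)} = \left(-129 + 6 \left(-5\right)\right) 5 \left(-9\right) = \left(-129 - 30\right) \left(-45\right) = \left(-159\right) \left(-45\right) = 7155$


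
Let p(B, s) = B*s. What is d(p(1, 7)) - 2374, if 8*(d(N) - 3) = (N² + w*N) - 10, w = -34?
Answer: -19167/8 ≈ -2395.9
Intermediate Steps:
d(N) = 7/4 - 17*N/4 + N²/8 (d(N) = 3 + ((N² - 34*N) - 10)/8 = 3 + (-10 + N² - 34*N)/8 = 3 + (-5/4 - 17*N/4 + N²/8) = 7/4 - 17*N/4 + N²/8)
d(p(1, 7)) - 2374 = (7/4 - 17*7/4 + (1*7)²/8) - 2374 = (7/4 - 17/4*7 + (⅛)*7²) - 2374 = (7/4 - 119/4 + (⅛)*49) - 2374 = (7/4 - 119/4 + 49/8) - 2374 = -175/8 - 2374 = -19167/8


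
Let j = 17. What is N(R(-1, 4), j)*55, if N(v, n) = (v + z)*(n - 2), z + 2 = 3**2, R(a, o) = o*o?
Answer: 18975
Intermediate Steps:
R(a, o) = o**2
z = 7 (z = -2 + 3**2 = -2 + 9 = 7)
N(v, n) = (-2 + n)*(7 + v) (N(v, n) = (v + 7)*(n - 2) = (7 + v)*(-2 + n) = (-2 + n)*(7 + v))
N(R(-1, 4), j)*55 = (-14 - 2*4**2 + 7*17 + 17*4**2)*55 = (-14 - 2*16 + 119 + 17*16)*55 = (-14 - 32 + 119 + 272)*55 = 345*55 = 18975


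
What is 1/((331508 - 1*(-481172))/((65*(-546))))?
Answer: -3549/81268 ≈ -0.043670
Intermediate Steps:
1/((331508 - 1*(-481172))/((65*(-546)))) = 1/((331508 + 481172)/(-35490)) = 1/(812680*(-1/35490)) = 1/(-81268/3549) = -3549/81268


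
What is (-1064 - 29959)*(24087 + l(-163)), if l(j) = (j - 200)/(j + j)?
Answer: -243615087675/326 ≈ -7.4729e+8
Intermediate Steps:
l(j) = (-200 + j)/(2*j) (l(j) = (-200 + j)/((2*j)) = (-200 + j)*(1/(2*j)) = (-200 + j)/(2*j))
(-1064 - 29959)*(24087 + l(-163)) = (-1064 - 29959)*(24087 + (1/2)*(-200 - 163)/(-163)) = -31023*(24087 + (1/2)*(-1/163)*(-363)) = -31023*(24087 + 363/326) = -31023*7852725/326 = -243615087675/326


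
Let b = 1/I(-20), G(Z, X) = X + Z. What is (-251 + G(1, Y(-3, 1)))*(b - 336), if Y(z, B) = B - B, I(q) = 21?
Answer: 1763750/21 ≈ 83988.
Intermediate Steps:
Y(z, B) = 0
b = 1/21 ≈ 0.047619
(-251 + G(1, Y(-3, 1)))*(b - 336) = (-251 + (0 + 1))*(1/21 - 336) = (-251 + 1)*(-7055/21) = -250*(-7055/21) = 1763750/21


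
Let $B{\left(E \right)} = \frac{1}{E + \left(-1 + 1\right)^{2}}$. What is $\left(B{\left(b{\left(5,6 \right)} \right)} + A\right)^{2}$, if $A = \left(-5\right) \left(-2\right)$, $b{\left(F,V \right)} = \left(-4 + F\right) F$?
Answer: $\frac{2601}{25} \approx 104.04$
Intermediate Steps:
$b{\left(F,V \right)} = F \left(-4 + F\right)$
$A = 10$
$B{\left(E \right)} = \frac{1}{E}$ ($B{\left(E \right)} = \frac{1}{E + 0^{2}} = \frac{1}{E + 0} = \frac{1}{E}$)
$\left(B{\left(b{\left(5,6 \right)} \right)} + A\right)^{2} = \left(\frac{1}{5 \left(-4 + 5\right)} + 10\right)^{2} = \left(\frac{1}{5 \cdot 1} + 10\right)^{2} = \left(\frac{1}{5} + 10\right)^{2} = \left(\frac{51}{5}\right)^{2} = \frac{2601}{25}$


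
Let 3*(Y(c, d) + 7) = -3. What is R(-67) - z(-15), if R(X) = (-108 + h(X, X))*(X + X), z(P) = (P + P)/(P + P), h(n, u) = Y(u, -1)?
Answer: 15543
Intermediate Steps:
Y(c, d) = -8 (Y(c, d) = -7 + (⅓)*(-3) = -7 - 1 = -8)
h(n, u) = -8
z(P) = 1 (z(P) = (2*P)/((2*P)) = (2*P)*(1/(2*P)) = 1)
R(X) = -232*X (R(X) = (-108 - 8)*(X + X) = -232*X)
R(-67) - z(-15) = -232*(-67) - 1*1 = 15544 - 1 = 15543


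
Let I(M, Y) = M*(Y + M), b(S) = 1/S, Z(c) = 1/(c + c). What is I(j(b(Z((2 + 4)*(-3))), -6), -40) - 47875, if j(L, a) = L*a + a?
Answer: -12175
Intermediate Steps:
Z(c) = 1/(2*c)
j(L, a) = a + L*a
I(M, Y) = M*(M + Y)
I(j(b(Z((2 + 4)*(-3))), -6), -40) - 47875 = (-6*(1 + 1/(1/(2*(((2 + 4)*(-3)))))))*(-6*(1 + 1/(1/(2*(((2 + 4)*(-3)))))) - 40) - 47875 = (-6*(1 + 1/(1/(2*((6*(-3)))))))*(-6*(1 + 1/(1/(2*((6*(-3)))))) - 40) - 47875 = (-6*(1 + 1/((½)/(-18))))*(-6*(1 + 1/((½)/(-18))) - 40) - 47875 = (-6*(1 + 1/((½)*(-1/18))))*(-6*(1 + 1/((½)*(-1/18))) - 40) - 47875 = (-6*(1 + 1/(-1/36)))*(-6*(1 + 1/(-1/36)) - 40) - 47875 = (-6*(1 - 36))*(-6*(1 - 36) - 40) - 47875 = (-6*(-35))*(-6*(-35) - 40) - 47875 = 210*(210 - 40) - 47875 = 210*170 - 47875 = 35700 - 47875 = -12175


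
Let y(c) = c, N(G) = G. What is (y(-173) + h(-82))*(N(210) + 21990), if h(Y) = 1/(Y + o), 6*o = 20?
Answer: -226612050/59 ≈ -3.8409e+6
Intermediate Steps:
o = 10/3 (o = (⅙)*20 = 10/3 ≈ 3.3333)
h(Y) = 1/(10/3 + Y) (h(Y) = 1/(Y + 10/3) = 1/(10/3 + Y))
(y(-173) + h(-82))*(N(210) + 21990) = (-173 + 3/(10 + 3*(-82)))*(210 + 21990) = (-173 + 3/(10 - 246))*22200 = (-173 + 3/(-236))*22200 = (-173 + 3*(-1/236))*22200 = (-173 - 3/236)*22200 = -40831/236*22200 = -226612050/59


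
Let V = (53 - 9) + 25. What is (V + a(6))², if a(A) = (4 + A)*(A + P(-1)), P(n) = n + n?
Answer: 11881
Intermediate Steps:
V = 69 (V = 44 + 25 = 69)
P(n) = 2*n
a(A) = (-2 + A)*(4 + A) (a(A) = (4 + A)*(A + 2*(-1)) = (4 + A)*(A - 2) = (4 + A)*(-2 + A) = (-2 + A)*(4 + A))
(V + a(6))² = (69 + (-8 + 6² + 2*6))² = (69 + (-8 + 36 + 12))² = (69 + 40)² = 109² = 11881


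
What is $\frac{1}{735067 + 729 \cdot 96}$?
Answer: $\frac{1}{805051} \approx 1.2422 \cdot 10^{-6}$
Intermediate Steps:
$\frac{1}{735067 + 729 \cdot 96} = \frac{1}{735067 + 69984} = \frac{1}{805051}$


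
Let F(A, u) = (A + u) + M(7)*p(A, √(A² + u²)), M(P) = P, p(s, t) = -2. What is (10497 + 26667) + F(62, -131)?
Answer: 37081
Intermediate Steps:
F(A, u) = -14 + A + u (F(A, u) = (A + u) + 7*(-2) = (A + u) - 14 = -14 + A + u)
(10497 + 26667) + F(62, -131) = (10497 + 26667) + (-14 + 62 - 131) = 37164 - 83 = 37081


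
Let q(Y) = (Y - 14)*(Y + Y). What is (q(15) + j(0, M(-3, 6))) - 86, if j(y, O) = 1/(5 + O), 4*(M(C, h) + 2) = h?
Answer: -502/9 ≈ -55.778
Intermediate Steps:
M(C, h) = -2 + h/4
q(Y) = 2*Y*(-14 + Y) (q(Y) = (-14 + Y)*(2*Y) = 2*Y*(-14 + Y))
(q(15) + j(0, M(-3, 6))) - 86 = (2*15*(-14 + 15) + 1/(5 + (-2 + (¼)*6))) - 86 = (2*15*1 + 1/(5 + (-2 + 3/2))) - 86 = (30 + 1/(5 - ½)) - 86 = (30 + 1/(9/2)) - 86 = (30 + 2/9) - 86 = 272/9 - 86 = -502/9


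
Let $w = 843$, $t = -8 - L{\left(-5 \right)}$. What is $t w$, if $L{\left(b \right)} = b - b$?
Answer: $-6744$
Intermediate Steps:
$L{\left(b \right)} = 0$
$t = -8$ ($t = -8 - 0 = -8 + 0 = -8$)
$t w = \left(-8\right) 843 = -6744$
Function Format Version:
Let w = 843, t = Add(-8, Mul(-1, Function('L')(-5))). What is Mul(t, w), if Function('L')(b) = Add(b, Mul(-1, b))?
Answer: -6744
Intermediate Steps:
Function('L')(b) = 0
t = -8 (t = Add(-8, Mul(-1, 0)) = Add(-8, 0) = -8)
Mul(t, w) = Mul(-8, 843) = -6744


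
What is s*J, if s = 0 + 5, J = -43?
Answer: -215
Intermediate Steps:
s = 5
s*J = 5*(-43) = -215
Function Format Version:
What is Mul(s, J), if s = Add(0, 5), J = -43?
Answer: -215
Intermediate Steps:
s = 5
Mul(s, J) = Mul(5, -43) = -215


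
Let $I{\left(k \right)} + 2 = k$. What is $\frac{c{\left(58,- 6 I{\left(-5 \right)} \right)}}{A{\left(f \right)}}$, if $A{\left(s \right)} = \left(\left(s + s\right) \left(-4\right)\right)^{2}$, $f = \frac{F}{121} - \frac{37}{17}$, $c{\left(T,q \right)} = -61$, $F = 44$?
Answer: $- \frac{2133109}{7354944} \approx -0.29002$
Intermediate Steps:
$I{\left(k \right)} = -2 + k$
$f = - \frac{339}{187}$ ($f = \frac{44}{121} - \frac{37}{17} = 44 \cdot \frac{1}{121} - \frac{37}{17} = \frac{4}{11} - \frac{37}{17} = - \frac{339}{187} \approx -1.8128$)
$A{\left(s \right)} = 64 s^{2}$ ($A{\left(s \right)} = \left(2 s \left(-4\right)\right)^{2} = \left(- 8 s\right)^{2} = 64 s^{2}$)
$\frac{c{\left(58,- 6 I{\left(-5 \right)} \right)}}{A{\left(f \right)}} = - \frac{61}{64 \left(- \frac{339}{187}\right)^{2}} = - \frac{61}{64 \cdot \frac{114921}{34969}} = - \frac{61}{\frac{7354944}{34969}} = \left(-61\right) \frac{34969}{7354944} = - \frac{2133109}{7354944}$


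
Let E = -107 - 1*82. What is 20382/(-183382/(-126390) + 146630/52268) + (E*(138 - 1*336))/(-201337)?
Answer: 6777072605420508402/1415277103603403 ≈ 4788.5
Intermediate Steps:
E = -189 (E = -107 - 82 = -189)
20382/(-183382/(-126390) + 146630/52268) + (E*(138 - 1*336))/(-201337) = 20382/(-183382/(-126390) + 146630/52268) - 189*(138 - 1*336)/(-201337) = 20382/(-183382*(-1/126390) + 146630*(1/52268)) - 189*(138 - 336)*(-1/201337) = 20382/(91691/63195 + 73315/26134) - 189*(-198)*(-1/201337) = 20382/(7029394019/1651538130) + 37422*(-1/201337) = 20382*(1651538130/7029394019) - 37422/201337 = 33661650165660/7029394019 - 37422/201337 = 6777072605420508402/1415277103603403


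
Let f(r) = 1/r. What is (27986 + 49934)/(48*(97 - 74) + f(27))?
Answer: 2103840/29809 ≈ 70.577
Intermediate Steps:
(27986 + 49934)/(48*(97 - 74) + f(27)) = (27986 + 49934)/(48*(97 - 74) + 1/27) = 77920/(48*23 + 1/27) = 77920/(1104 + 1/27) = 77920/(29809/27) = 77920*(27/29809) = 2103840/29809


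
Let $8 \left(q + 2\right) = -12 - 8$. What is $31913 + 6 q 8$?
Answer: $31697$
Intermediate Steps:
$q = - \frac{9}{2}$ ($q = -2 + \frac{-12 - 8}{8} = -2 + \frac{1}{8} \left(-20\right) = -2 - \frac{5}{2} = - \frac{9}{2} \approx -4.5$)
$31913 + 6 q 8 = 31913 + 6 \left(- \frac{9}{2}\right) 8 = 31913 - 216 = 31697$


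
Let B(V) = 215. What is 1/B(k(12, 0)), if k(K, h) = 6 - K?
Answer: 1/215 ≈ 0.0046512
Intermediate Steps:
1/B(k(12, 0)) = 1/215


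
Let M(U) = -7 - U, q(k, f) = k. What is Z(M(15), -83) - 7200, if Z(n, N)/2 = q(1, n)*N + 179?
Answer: -7008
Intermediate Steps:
Z(n, N) = 358 + 2*N (Z(n, N) = 2*(1*N + 179) = 2*(N + 179) = 2*(179 + N) = 358 + 2*N)
Z(M(15), -83) - 7200 = (358 + 2*(-83)) - 7200 = (358 - 166) - 7200 = 192 - 7200 = -7008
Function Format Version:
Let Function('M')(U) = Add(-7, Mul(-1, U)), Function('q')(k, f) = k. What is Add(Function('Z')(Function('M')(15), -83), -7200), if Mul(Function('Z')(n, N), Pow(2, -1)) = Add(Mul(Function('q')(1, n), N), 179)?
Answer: -7008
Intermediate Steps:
Function('Z')(n, N) = Add(358, Mul(2, N)) (Function('Z')(n, N) = Mul(2, Add(Mul(1, N), 179)) = Mul(2, Add(N, 179)) = Mul(2, Add(179, N)) = Add(358, Mul(2, N)))
Add(Function('Z')(Function('M')(15), -83), -7200) = Add(Add(358, Mul(2, -83)), -7200) = Add(Add(358, -166), -7200) = Add(192, -7200) = -7008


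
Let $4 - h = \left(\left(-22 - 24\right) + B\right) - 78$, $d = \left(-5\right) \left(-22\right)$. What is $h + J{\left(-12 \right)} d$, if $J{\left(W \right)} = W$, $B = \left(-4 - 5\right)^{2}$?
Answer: $-1273$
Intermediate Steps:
$B = 81$ ($B = \left(-9\right)^{2} = 81$)
$d = 110$
$h = 47$ ($h = 4 - \left(\left(\left(-22 - 24\right) + 81\right) - 78\right) = 4 - \left(\left(-46 + 81\right) - 78\right) = 4 - \left(35 - 78\right) = 4 - -43 = 4 + 43 = 47$)
$h + J{\left(-12 \right)} d = 47 - 1320 = -1273$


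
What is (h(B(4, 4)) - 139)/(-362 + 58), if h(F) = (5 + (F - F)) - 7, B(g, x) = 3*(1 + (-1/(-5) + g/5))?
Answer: 141/304 ≈ 0.46382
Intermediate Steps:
B(g, x) = 18/5 + 3*g/5 (B(g, x) = 3*(1 + (-1*(-⅕) + g*(⅕))) = 3*(1 + (⅕ + g/5)) = 3*(6/5 + g/5) = 18/5 + 3*g/5)
h(F) = -2 (h(F) = (5 + 0) - 7 = 5 - 7 = -2)
(h(B(4, 4)) - 139)/(-362 + 58) = (-2 - 139)/(-362 + 58) = -141/(-304) = -141*(-1/304) = 141/304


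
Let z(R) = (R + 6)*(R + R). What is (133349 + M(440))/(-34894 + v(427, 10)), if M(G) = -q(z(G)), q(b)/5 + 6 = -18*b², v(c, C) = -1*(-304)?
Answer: -13863649669379/34590 ≈ -4.0080e+8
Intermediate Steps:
v(c, C) = 304
z(R) = 2*R*(6 + R) (z(R) = (6 + R)*(2*R) = 2*R*(6 + R))
q(b) = -30 - 90*b² (q(b) = -30 + 5*(-18*b²) = -30 - 90*b²)
M(G) = 30 + 360*G²*(6 + G)² (M(G) = -(-30 - 90*4*G²*(6 + G)²) = -(-30 - 360*G²*(6 + G)²) = 30 + 360*G²*(6 + G)²)
(133349 + M(440))/(-34894 + v(427, 10)) = (133349 + (30 + 360*440²*(6 + 440)²))/(-34894 + 304) = (133349 + (30 + 360*193600*446²))/(-34590) = (133349 + (30 + 360*193600*198916))*(-1/34590) = (133349 + (30 + 13863649536000))*(-1/34590) = (133349 + 13863649536030)*(-1/34590) = 13863649669379*(-1/34590) = -13863649669379/34590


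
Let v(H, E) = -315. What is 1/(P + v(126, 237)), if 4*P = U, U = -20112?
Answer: -1/5343 ≈ -0.00018716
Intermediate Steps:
P = -5028 (P = (1/4)*(-20112) = -5028)
1/(P + v(126, 237)) = 1/(-5028 - 315) = 1/(-5343) = -1/5343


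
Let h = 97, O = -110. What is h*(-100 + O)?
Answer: -20370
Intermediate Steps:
h*(-100 + O) = 97*(-100 - 110) = 97*(-210) = -20370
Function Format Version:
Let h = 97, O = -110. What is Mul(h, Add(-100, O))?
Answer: -20370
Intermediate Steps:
Mul(h, Add(-100, O)) = Mul(97, Add(-100, -110)) = Mul(97, -210) = -20370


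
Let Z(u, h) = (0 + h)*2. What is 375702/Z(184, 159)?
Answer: 62617/53 ≈ 1181.5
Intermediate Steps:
Z(u, h) = 2*h (Z(u, h) = h*2 = 2*h)
375702/Z(184, 159) = 375702/((2*159)) = 375702/318 = 375702*(1/318) = 62617/53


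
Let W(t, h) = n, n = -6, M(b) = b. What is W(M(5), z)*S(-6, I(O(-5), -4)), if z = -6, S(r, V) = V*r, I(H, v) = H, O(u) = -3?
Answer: -108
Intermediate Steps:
W(t, h) = -6
W(M(5), z)*S(-6, I(O(-5), -4)) = -(-18)*(-6) = -6*18 = -108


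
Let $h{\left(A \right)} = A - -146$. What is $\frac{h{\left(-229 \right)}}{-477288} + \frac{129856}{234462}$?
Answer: $\frac{10333028479}{18650983176} \approx 0.55402$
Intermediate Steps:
$h{\left(A \right)} = 146 + A$ ($h{\left(A \right)} = A + 146 = 146 + A$)
$\frac{h{\left(-229 \right)}}{-477288} + \frac{129856}{234462} = \frac{146 - 229}{-477288} + \frac{129856}{234462} = \left(-83\right) \left(- \frac{1}{477288}\right) + 129856 \cdot \frac{1}{234462} = \frac{83}{477288} + \frac{64928}{117231} = \frac{10333028479}{18650983176}$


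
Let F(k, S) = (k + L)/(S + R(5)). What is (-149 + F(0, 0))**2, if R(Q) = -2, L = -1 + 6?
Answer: 91809/4 ≈ 22952.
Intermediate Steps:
L = 5
F(k, S) = (5 + k)/(-2 + S) (F(k, S) = (k + 5)/(S - 2) = (5 + k)/(-2 + S))
(-149 + F(0, 0))**2 = (-149 + (5 + 0)/(-2 + 0))**2 = (-149 + 5/(-2))**2 = (-149 - 1/2*5)**2 = (-149 - 5/2)**2 = (-303/2)**2 = 91809/4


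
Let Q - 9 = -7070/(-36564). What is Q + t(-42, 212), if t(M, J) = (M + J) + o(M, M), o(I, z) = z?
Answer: 2508169/18282 ≈ 137.19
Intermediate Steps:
Q = 168073/18282 (Q = 9 - 7070/(-36564) = 9 - 7070*(-1/36564) = 9 + 3535/18282 = 168073/18282 ≈ 9.1934)
t(M, J) = J + 2*M (t(M, J) = (M + J) + M = (J + M) + M = J + 2*M)
Q + t(-42, 212) = 168073/18282 + (212 + 2*(-42)) = 168073/18282 + (212 - 84) = 168073/18282 + 128 = 2508169/18282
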